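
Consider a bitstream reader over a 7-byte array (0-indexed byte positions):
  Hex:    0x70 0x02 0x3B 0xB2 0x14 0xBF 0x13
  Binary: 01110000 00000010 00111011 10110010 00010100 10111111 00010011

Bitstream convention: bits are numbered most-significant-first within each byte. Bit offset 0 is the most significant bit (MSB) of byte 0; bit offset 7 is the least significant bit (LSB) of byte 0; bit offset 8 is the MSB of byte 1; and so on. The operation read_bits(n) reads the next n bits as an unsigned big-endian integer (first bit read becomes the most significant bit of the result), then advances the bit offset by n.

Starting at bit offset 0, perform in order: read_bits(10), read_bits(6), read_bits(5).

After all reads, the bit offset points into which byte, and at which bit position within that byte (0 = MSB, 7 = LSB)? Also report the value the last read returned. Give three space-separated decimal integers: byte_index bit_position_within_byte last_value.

Answer: 2 5 7

Derivation:
Read 1: bits[0:10] width=10 -> value=448 (bin 0111000000); offset now 10 = byte 1 bit 2; 46 bits remain
Read 2: bits[10:16] width=6 -> value=2 (bin 000010); offset now 16 = byte 2 bit 0; 40 bits remain
Read 3: bits[16:21] width=5 -> value=7 (bin 00111); offset now 21 = byte 2 bit 5; 35 bits remain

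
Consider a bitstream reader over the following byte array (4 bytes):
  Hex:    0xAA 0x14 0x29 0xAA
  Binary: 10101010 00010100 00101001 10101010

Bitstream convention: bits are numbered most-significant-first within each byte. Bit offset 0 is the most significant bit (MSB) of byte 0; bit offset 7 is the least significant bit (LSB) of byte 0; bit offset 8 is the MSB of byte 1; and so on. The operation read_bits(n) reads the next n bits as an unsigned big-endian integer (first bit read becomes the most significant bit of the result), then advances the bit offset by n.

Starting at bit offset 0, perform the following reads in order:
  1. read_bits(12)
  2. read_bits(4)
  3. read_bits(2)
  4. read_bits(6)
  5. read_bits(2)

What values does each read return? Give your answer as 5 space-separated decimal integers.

Read 1: bits[0:12] width=12 -> value=2721 (bin 101010100001); offset now 12 = byte 1 bit 4; 20 bits remain
Read 2: bits[12:16] width=4 -> value=4 (bin 0100); offset now 16 = byte 2 bit 0; 16 bits remain
Read 3: bits[16:18] width=2 -> value=0 (bin 00); offset now 18 = byte 2 bit 2; 14 bits remain
Read 4: bits[18:24] width=6 -> value=41 (bin 101001); offset now 24 = byte 3 bit 0; 8 bits remain
Read 5: bits[24:26] width=2 -> value=2 (bin 10); offset now 26 = byte 3 bit 2; 6 bits remain

Answer: 2721 4 0 41 2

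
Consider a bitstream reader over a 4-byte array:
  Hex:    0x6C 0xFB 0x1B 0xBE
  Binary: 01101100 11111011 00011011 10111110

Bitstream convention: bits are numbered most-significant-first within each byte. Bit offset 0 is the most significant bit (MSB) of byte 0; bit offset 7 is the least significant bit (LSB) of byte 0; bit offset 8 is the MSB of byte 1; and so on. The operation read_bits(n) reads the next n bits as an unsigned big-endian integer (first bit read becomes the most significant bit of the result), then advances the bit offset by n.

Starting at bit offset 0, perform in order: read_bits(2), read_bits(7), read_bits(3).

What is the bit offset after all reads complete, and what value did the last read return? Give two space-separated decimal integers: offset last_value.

Answer: 12 7

Derivation:
Read 1: bits[0:2] width=2 -> value=1 (bin 01); offset now 2 = byte 0 bit 2; 30 bits remain
Read 2: bits[2:9] width=7 -> value=89 (bin 1011001); offset now 9 = byte 1 bit 1; 23 bits remain
Read 3: bits[9:12] width=3 -> value=7 (bin 111); offset now 12 = byte 1 bit 4; 20 bits remain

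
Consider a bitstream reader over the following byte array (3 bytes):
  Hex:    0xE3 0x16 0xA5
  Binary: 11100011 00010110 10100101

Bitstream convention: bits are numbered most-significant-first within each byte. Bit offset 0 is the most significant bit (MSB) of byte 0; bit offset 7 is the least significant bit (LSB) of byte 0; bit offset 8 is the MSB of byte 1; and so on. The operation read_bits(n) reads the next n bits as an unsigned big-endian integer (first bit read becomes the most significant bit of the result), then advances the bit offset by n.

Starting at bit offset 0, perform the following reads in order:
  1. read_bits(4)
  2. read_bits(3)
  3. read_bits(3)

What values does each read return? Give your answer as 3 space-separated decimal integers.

Answer: 14 1 4

Derivation:
Read 1: bits[0:4] width=4 -> value=14 (bin 1110); offset now 4 = byte 0 bit 4; 20 bits remain
Read 2: bits[4:7] width=3 -> value=1 (bin 001); offset now 7 = byte 0 bit 7; 17 bits remain
Read 3: bits[7:10] width=3 -> value=4 (bin 100); offset now 10 = byte 1 bit 2; 14 bits remain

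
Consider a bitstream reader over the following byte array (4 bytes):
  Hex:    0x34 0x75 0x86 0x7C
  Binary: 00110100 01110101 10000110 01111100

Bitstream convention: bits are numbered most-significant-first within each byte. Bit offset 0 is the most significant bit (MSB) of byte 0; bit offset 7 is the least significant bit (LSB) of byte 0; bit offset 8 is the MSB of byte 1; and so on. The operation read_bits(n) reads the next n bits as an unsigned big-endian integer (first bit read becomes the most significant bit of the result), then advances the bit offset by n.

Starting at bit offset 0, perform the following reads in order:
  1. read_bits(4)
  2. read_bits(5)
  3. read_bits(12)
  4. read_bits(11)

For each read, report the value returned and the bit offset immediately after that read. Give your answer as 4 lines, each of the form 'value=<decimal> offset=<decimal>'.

Answer: value=3 offset=4
value=8 offset=9
value=3760 offset=21
value=1660 offset=32

Derivation:
Read 1: bits[0:4] width=4 -> value=3 (bin 0011); offset now 4 = byte 0 bit 4; 28 bits remain
Read 2: bits[4:9] width=5 -> value=8 (bin 01000); offset now 9 = byte 1 bit 1; 23 bits remain
Read 3: bits[9:21] width=12 -> value=3760 (bin 111010110000); offset now 21 = byte 2 bit 5; 11 bits remain
Read 4: bits[21:32] width=11 -> value=1660 (bin 11001111100); offset now 32 = byte 4 bit 0; 0 bits remain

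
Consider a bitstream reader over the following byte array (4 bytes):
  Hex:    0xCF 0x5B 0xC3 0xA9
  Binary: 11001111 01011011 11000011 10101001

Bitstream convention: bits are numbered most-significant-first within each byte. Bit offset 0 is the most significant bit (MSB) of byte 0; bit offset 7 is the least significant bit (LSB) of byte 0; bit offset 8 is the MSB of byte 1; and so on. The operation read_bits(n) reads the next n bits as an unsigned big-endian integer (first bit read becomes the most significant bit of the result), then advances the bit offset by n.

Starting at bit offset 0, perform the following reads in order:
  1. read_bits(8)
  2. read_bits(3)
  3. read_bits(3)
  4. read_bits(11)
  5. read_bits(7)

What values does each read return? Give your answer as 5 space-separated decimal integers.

Answer: 207 2 6 1927 41

Derivation:
Read 1: bits[0:8] width=8 -> value=207 (bin 11001111); offset now 8 = byte 1 bit 0; 24 bits remain
Read 2: bits[8:11] width=3 -> value=2 (bin 010); offset now 11 = byte 1 bit 3; 21 bits remain
Read 3: bits[11:14] width=3 -> value=6 (bin 110); offset now 14 = byte 1 bit 6; 18 bits remain
Read 4: bits[14:25] width=11 -> value=1927 (bin 11110000111); offset now 25 = byte 3 bit 1; 7 bits remain
Read 5: bits[25:32] width=7 -> value=41 (bin 0101001); offset now 32 = byte 4 bit 0; 0 bits remain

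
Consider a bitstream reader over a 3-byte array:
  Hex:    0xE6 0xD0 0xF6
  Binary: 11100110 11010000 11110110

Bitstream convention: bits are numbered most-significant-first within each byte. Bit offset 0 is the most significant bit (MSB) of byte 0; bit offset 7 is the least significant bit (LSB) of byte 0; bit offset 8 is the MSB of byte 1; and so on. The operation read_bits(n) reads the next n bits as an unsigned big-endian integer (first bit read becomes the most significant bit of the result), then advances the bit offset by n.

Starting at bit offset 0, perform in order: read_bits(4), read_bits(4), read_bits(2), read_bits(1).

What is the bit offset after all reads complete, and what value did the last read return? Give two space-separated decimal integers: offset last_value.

Read 1: bits[0:4] width=4 -> value=14 (bin 1110); offset now 4 = byte 0 bit 4; 20 bits remain
Read 2: bits[4:8] width=4 -> value=6 (bin 0110); offset now 8 = byte 1 bit 0; 16 bits remain
Read 3: bits[8:10] width=2 -> value=3 (bin 11); offset now 10 = byte 1 bit 2; 14 bits remain
Read 4: bits[10:11] width=1 -> value=0 (bin 0); offset now 11 = byte 1 bit 3; 13 bits remain

Answer: 11 0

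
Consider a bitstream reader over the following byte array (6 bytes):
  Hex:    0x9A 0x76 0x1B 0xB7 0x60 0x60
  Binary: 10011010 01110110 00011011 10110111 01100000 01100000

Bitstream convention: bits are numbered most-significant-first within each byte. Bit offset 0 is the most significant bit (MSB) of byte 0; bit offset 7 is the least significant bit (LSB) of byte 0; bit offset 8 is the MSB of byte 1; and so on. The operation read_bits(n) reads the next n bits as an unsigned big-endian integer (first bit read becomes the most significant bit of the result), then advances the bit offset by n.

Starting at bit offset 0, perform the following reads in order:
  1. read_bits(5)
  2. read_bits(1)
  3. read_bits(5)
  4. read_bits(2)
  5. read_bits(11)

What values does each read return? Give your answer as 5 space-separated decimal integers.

Read 1: bits[0:5] width=5 -> value=19 (bin 10011); offset now 5 = byte 0 bit 5; 43 bits remain
Read 2: bits[5:6] width=1 -> value=0 (bin 0); offset now 6 = byte 0 bit 6; 42 bits remain
Read 3: bits[6:11] width=5 -> value=19 (bin 10011); offset now 11 = byte 1 bit 3; 37 bits remain
Read 4: bits[11:13] width=2 -> value=2 (bin 10); offset now 13 = byte 1 bit 5; 35 bits remain
Read 5: bits[13:24] width=11 -> value=1563 (bin 11000011011); offset now 24 = byte 3 bit 0; 24 bits remain

Answer: 19 0 19 2 1563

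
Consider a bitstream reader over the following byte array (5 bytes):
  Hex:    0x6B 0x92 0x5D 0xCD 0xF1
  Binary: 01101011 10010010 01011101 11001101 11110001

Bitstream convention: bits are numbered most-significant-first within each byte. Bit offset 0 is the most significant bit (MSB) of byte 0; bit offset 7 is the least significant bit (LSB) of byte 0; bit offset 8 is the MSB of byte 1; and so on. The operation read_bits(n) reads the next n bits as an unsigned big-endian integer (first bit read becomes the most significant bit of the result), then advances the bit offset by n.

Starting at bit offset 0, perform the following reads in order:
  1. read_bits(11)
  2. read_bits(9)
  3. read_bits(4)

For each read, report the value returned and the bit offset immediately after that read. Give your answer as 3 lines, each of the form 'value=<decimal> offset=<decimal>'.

Read 1: bits[0:11] width=11 -> value=860 (bin 01101011100); offset now 11 = byte 1 bit 3; 29 bits remain
Read 2: bits[11:20] width=9 -> value=293 (bin 100100101); offset now 20 = byte 2 bit 4; 20 bits remain
Read 3: bits[20:24] width=4 -> value=13 (bin 1101); offset now 24 = byte 3 bit 0; 16 bits remain

Answer: value=860 offset=11
value=293 offset=20
value=13 offset=24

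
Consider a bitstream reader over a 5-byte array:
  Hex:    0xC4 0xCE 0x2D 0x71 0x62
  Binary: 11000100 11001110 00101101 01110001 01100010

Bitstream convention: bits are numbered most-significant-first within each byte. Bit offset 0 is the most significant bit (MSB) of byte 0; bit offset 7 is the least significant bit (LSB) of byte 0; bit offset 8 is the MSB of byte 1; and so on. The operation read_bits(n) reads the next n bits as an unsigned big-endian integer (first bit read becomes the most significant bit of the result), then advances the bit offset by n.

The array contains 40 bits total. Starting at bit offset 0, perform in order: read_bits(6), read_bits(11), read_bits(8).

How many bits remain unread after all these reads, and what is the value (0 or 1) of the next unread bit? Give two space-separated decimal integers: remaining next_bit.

Answer: 15 1

Derivation:
Read 1: bits[0:6] width=6 -> value=49 (bin 110001); offset now 6 = byte 0 bit 6; 34 bits remain
Read 2: bits[6:17] width=11 -> value=412 (bin 00110011100); offset now 17 = byte 2 bit 1; 23 bits remain
Read 3: bits[17:25] width=8 -> value=90 (bin 01011010); offset now 25 = byte 3 bit 1; 15 bits remain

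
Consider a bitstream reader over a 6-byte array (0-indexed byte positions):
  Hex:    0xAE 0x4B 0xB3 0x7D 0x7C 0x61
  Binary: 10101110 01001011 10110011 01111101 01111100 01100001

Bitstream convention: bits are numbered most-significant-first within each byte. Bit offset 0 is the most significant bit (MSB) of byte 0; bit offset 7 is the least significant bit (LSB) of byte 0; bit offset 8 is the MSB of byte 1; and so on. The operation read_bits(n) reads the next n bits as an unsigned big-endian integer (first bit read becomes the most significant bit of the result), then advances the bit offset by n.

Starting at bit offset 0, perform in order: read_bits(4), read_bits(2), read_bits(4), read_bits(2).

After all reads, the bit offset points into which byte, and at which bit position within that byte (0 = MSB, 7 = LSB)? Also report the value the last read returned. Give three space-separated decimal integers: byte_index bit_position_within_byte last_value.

Answer: 1 4 0

Derivation:
Read 1: bits[0:4] width=4 -> value=10 (bin 1010); offset now 4 = byte 0 bit 4; 44 bits remain
Read 2: bits[4:6] width=2 -> value=3 (bin 11); offset now 6 = byte 0 bit 6; 42 bits remain
Read 3: bits[6:10] width=4 -> value=9 (bin 1001); offset now 10 = byte 1 bit 2; 38 bits remain
Read 4: bits[10:12] width=2 -> value=0 (bin 00); offset now 12 = byte 1 bit 4; 36 bits remain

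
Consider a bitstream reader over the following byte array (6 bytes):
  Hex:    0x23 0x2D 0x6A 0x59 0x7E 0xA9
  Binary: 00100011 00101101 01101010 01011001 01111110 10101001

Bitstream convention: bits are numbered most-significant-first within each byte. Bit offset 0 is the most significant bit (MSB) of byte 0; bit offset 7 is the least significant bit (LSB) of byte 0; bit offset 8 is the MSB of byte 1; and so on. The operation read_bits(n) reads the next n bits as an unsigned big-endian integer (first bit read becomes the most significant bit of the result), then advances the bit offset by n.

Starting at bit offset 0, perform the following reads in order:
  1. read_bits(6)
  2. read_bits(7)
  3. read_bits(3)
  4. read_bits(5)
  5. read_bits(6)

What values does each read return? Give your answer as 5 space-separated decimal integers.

Read 1: bits[0:6] width=6 -> value=8 (bin 001000); offset now 6 = byte 0 bit 6; 42 bits remain
Read 2: bits[6:13] width=7 -> value=101 (bin 1100101); offset now 13 = byte 1 bit 5; 35 bits remain
Read 3: bits[13:16] width=3 -> value=5 (bin 101); offset now 16 = byte 2 bit 0; 32 bits remain
Read 4: bits[16:21] width=5 -> value=13 (bin 01101); offset now 21 = byte 2 bit 5; 27 bits remain
Read 5: bits[21:27] width=6 -> value=18 (bin 010010); offset now 27 = byte 3 bit 3; 21 bits remain

Answer: 8 101 5 13 18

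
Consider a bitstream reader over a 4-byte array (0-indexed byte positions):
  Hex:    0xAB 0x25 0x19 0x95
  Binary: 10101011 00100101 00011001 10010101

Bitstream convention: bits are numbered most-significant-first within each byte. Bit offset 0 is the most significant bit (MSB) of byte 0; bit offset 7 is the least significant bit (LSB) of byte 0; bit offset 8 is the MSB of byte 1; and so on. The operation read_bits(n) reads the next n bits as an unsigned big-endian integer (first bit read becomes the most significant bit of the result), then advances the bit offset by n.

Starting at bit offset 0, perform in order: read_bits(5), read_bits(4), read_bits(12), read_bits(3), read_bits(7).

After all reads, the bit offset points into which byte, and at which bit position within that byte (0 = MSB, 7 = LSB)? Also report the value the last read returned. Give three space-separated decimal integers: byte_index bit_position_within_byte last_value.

Answer: 3 7 74

Derivation:
Read 1: bits[0:5] width=5 -> value=21 (bin 10101); offset now 5 = byte 0 bit 5; 27 bits remain
Read 2: bits[5:9] width=4 -> value=6 (bin 0110); offset now 9 = byte 1 bit 1; 23 bits remain
Read 3: bits[9:21] width=12 -> value=1187 (bin 010010100011); offset now 21 = byte 2 bit 5; 11 bits remain
Read 4: bits[21:24] width=3 -> value=1 (bin 001); offset now 24 = byte 3 bit 0; 8 bits remain
Read 5: bits[24:31] width=7 -> value=74 (bin 1001010); offset now 31 = byte 3 bit 7; 1 bits remain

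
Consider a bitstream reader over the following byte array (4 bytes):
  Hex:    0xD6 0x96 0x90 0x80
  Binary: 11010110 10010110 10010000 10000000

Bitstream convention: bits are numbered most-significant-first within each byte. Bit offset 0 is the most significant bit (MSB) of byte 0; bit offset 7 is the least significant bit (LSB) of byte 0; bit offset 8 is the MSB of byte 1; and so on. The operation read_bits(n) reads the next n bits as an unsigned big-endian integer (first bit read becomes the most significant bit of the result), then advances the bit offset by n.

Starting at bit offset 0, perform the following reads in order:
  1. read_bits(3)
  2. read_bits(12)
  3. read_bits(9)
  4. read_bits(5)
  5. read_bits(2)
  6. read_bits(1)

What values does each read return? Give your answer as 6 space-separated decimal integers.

Read 1: bits[0:3] width=3 -> value=6 (bin 110); offset now 3 = byte 0 bit 3; 29 bits remain
Read 2: bits[3:15] width=12 -> value=2891 (bin 101101001011); offset now 15 = byte 1 bit 7; 17 bits remain
Read 3: bits[15:24] width=9 -> value=144 (bin 010010000); offset now 24 = byte 3 bit 0; 8 bits remain
Read 4: bits[24:29] width=5 -> value=16 (bin 10000); offset now 29 = byte 3 bit 5; 3 bits remain
Read 5: bits[29:31] width=2 -> value=0 (bin 00); offset now 31 = byte 3 bit 7; 1 bits remain
Read 6: bits[31:32] width=1 -> value=0 (bin 0); offset now 32 = byte 4 bit 0; 0 bits remain

Answer: 6 2891 144 16 0 0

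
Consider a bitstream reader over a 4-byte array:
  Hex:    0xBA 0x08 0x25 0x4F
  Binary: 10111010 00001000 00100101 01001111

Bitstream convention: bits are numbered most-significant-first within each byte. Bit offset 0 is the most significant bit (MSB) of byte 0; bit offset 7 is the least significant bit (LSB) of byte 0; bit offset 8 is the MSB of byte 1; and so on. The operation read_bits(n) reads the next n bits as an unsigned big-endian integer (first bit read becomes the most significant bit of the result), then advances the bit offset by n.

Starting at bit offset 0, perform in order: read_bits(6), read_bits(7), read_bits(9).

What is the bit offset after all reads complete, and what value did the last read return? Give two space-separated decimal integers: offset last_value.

Read 1: bits[0:6] width=6 -> value=46 (bin 101110); offset now 6 = byte 0 bit 6; 26 bits remain
Read 2: bits[6:13] width=7 -> value=65 (bin 1000001); offset now 13 = byte 1 bit 5; 19 bits remain
Read 3: bits[13:22] width=9 -> value=9 (bin 000001001); offset now 22 = byte 2 bit 6; 10 bits remain

Answer: 22 9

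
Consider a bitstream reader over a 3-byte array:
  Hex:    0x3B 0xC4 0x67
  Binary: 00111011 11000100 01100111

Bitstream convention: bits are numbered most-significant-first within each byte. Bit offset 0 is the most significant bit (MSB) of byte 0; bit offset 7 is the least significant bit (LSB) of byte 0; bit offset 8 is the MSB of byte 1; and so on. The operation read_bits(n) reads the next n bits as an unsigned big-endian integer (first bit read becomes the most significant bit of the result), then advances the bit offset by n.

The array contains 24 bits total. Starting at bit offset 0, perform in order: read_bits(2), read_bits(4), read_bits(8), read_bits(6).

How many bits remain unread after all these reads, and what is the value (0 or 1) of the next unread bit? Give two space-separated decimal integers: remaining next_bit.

Read 1: bits[0:2] width=2 -> value=0 (bin 00); offset now 2 = byte 0 bit 2; 22 bits remain
Read 2: bits[2:6] width=4 -> value=14 (bin 1110); offset now 6 = byte 0 bit 6; 18 bits remain
Read 3: bits[6:14] width=8 -> value=241 (bin 11110001); offset now 14 = byte 1 bit 6; 10 bits remain
Read 4: bits[14:20] width=6 -> value=6 (bin 000110); offset now 20 = byte 2 bit 4; 4 bits remain

Answer: 4 0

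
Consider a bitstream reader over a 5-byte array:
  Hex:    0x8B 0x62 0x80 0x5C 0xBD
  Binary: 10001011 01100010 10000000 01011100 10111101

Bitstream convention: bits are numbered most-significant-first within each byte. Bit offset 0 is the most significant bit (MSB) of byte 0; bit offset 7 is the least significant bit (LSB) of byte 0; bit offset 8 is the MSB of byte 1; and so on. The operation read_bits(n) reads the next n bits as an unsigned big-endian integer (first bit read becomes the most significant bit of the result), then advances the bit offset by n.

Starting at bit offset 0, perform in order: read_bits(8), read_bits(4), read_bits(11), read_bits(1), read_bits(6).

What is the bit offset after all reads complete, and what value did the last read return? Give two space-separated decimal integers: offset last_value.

Read 1: bits[0:8] width=8 -> value=139 (bin 10001011); offset now 8 = byte 1 bit 0; 32 bits remain
Read 2: bits[8:12] width=4 -> value=6 (bin 0110); offset now 12 = byte 1 bit 4; 28 bits remain
Read 3: bits[12:23] width=11 -> value=320 (bin 00101000000); offset now 23 = byte 2 bit 7; 17 bits remain
Read 4: bits[23:24] width=1 -> value=0 (bin 0); offset now 24 = byte 3 bit 0; 16 bits remain
Read 5: bits[24:30] width=6 -> value=23 (bin 010111); offset now 30 = byte 3 bit 6; 10 bits remain

Answer: 30 23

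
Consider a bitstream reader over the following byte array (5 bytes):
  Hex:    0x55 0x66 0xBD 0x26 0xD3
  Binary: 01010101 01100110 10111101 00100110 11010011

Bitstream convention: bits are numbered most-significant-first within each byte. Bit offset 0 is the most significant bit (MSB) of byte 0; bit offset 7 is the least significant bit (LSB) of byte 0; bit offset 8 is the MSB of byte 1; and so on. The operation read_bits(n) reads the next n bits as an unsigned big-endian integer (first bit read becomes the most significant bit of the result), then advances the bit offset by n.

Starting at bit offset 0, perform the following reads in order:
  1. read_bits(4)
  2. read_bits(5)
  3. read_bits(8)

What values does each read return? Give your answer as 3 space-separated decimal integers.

Answer: 5 10 205

Derivation:
Read 1: bits[0:4] width=4 -> value=5 (bin 0101); offset now 4 = byte 0 bit 4; 36 bits remain
Read 2: bits[4:9] width=5 -> value=10 (bin 01010); offset now 9 = byte 1 bit 1; 31 bits remain
Read 3: bits[9:17] width=8 -> value=205 (bin 11001101); offset now 17 = byte 2 bit 1; 23 bits remain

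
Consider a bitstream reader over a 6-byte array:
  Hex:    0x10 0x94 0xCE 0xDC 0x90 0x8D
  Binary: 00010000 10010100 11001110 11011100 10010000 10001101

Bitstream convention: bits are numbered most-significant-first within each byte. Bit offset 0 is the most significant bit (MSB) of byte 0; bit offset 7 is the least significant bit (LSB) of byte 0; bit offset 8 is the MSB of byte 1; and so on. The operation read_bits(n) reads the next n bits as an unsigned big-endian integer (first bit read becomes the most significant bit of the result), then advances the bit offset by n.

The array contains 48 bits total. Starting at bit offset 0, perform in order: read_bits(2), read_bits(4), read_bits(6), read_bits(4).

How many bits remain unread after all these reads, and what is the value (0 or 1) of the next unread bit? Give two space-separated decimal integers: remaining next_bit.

Answer: 32 1

Derivation:
Read 1: bits[0:2] width=2 -> value=0 (bin 00); offset now 2 = byte 0 bit 2; 46 bits remain
Read 2: bits[2:6] width=4 -> value=4 (bin 0100); offset now 6 = byte 0 bit 6; 42 bits remain
Read 3: bits[6:12] width=6 -> value=9 (bin 001001); offset now 12 = byte 1 bit 4; 36 bits remain
Read 4: bits[12:16] width=4 -> value=4 (bin 0100); offset now 16 = byte 2 bit 0; 32 bits remain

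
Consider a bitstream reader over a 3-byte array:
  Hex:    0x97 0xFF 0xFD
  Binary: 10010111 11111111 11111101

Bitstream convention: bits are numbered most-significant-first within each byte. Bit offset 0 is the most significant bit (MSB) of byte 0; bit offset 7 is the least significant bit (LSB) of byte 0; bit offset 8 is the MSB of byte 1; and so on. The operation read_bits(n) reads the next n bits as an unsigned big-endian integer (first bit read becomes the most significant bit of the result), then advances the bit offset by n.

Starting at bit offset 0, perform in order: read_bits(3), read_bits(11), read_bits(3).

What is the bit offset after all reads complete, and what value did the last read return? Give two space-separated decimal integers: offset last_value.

Answer: 17 7

Derivation:
Read 1: bits[0:3] width=3 -> value=4 (bin 100); offset now 3 = byte 0 bit 3; 21 bits remain
Read 2: bits[3:14] width=11 -> value=1535 (bin 10111111111); offset now 14 = byte 1 bit 6; 10 bits remain
Read 3: bits[14:17] width=3 -> value=7 (bin 111); offset now 17 = byte 2 bit 1; 7 bits remain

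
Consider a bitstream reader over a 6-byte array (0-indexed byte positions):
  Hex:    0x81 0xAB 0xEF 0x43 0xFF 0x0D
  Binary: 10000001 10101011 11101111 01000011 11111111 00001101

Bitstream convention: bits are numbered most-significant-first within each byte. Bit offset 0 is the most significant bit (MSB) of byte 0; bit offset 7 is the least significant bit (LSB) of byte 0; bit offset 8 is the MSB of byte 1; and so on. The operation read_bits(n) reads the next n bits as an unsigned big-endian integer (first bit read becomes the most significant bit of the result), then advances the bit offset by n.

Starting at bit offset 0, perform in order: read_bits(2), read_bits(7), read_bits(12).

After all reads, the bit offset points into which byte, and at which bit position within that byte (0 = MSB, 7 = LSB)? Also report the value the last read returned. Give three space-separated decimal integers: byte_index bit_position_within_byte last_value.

Answer: 2 5 1405

Derivation:
Read 1: bits[0:2] width=2 -> value=2 (bin 10); offset now 2 = byte 0 bit 2; 46 bits remain
Read 2: bits[2:9] width=7 -> value=3 (bin 0000011); offset now 9 = byte 1 bit 1; 39 bits remain
Read 3: bits[9:21] width=12 -> value=1405 (bin 010101111101); offset now 21 = byte 2 bit 5; 27 bits remain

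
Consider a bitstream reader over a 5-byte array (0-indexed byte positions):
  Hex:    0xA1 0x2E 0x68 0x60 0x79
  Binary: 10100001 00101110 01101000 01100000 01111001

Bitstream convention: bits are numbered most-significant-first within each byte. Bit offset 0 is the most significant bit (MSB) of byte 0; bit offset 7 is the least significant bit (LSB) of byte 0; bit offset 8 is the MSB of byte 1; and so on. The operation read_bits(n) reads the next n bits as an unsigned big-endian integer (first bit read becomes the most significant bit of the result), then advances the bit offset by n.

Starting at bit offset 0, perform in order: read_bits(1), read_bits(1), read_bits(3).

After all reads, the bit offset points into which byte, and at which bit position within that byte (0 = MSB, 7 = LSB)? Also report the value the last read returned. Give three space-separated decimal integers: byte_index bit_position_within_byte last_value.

Answer: 0 5 4

Derivation:
Read 1: bits[0:1] width=1 -> value=1 (bin 1); offset now 1 = byte 0 bit 1; 39 bits remain
Read 2: bits[1:2] width=1 -> value=0 (bin 0); offset now 2 = byte 0 bit 2; 38 bits remain
Read 3: bits[2:5] width=3 -> value=4 (bin 100); offset now 5 = byte 0 bit 5; 35 bits remain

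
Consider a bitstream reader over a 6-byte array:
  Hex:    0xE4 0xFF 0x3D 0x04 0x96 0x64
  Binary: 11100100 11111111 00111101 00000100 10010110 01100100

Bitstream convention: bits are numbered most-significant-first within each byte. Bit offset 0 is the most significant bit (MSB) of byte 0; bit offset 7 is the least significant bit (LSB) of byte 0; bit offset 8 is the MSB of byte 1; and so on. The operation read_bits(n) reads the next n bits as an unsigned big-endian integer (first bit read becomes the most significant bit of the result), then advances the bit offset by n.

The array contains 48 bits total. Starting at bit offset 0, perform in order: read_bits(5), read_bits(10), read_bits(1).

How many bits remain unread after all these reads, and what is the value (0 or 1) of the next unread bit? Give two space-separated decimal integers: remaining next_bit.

Read 1: bits[0:5] width=5 -> value=28 (bin 11100); offset now 5 = byte 0 bit 5; 43 bits remain
Read 2: bits[5:15] width=10 -> value=639 (bin 1001111111); offset now 15 = byte 1 bit 7; 33 bits remain
Read 3: bits[15:16] width=1 -> value=1 (bin 1); offset now 16 = byte 2 bit 0; 32 bits remain

Answer: 32 0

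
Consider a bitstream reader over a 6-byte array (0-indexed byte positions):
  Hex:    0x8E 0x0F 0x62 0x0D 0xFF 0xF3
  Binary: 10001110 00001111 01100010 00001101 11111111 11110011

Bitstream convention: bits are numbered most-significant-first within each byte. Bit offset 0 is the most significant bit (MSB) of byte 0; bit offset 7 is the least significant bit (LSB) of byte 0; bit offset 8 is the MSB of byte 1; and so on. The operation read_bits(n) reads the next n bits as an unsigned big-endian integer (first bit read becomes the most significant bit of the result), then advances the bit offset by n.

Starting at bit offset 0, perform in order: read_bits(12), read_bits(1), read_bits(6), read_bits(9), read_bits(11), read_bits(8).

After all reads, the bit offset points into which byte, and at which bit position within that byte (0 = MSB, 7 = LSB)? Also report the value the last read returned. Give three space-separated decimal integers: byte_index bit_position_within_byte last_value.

Answer: 5 7 249

Derivation:
Read 1: bits[0:12] width=12 -> value=2272 (bin 100011100000); offset now 12 = byte 1 bit 4; 36 bits remain
Read 2: bits[12:13] width=1 -> value=1 (bin 1); offset now 13 = byte 1 bit 5; 35 bits remain
Read 3: bits[13:19] width=6 -> value=59 (bin 111011); offset now 19 = byte 2 bit 3; 29 bits remain
Read 4: bits[19:28] width=9 -> value=32 (bin 000100000); offset now 28 = byte 3 bit 4; 20 bits remain
Read 5: bits[28:39] width=11 -> value=1791 (bin 11011111111); offset now 39 = byte 4 bit 7; 9 bits remain
Read 6: bits[39:47] width=8 -> value=249 (bin 11111001); offset now 47 = byte 5 bit 7; 1 bits remain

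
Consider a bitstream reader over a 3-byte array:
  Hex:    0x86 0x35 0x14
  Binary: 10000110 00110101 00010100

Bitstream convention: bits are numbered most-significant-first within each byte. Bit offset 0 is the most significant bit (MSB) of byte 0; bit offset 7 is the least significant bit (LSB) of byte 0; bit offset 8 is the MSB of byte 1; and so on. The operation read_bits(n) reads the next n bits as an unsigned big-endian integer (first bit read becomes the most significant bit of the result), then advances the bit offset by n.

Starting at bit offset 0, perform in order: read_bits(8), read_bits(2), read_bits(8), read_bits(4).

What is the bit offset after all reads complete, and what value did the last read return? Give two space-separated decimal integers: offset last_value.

Read 1: bits[0:8] width=8 -> value=134 (bin 10000110); offset now 8 = byte 1 bit 0; 16 bits remain
Read 2: bits[8:10] width=2 -> value=0 (bin 00); offset now 10 = byte 1 bit 2; 14 bits remain
Read 3: bits[10:18] width=8 -> value=212 (bin 11010100); offset now 18 = byte 2 bit 2; 6 bits remain
Read 4: bits[18:22] width=4 -> value=5 (bin 0101); offset now 22 = byte 2 bit 6; 2 bits remain

Answer: 22 5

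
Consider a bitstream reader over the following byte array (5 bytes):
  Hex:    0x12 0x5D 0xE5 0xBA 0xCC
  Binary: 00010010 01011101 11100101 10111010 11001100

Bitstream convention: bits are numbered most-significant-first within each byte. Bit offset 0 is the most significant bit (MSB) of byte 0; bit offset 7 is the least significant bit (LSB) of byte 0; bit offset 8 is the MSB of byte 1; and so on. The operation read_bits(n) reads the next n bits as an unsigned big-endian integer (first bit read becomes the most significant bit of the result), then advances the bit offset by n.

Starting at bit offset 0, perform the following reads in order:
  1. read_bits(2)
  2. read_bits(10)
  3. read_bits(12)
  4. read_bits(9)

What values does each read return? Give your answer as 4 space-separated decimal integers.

Answer: 0 293 3557 373

Derivation:
Read 1: bits[0:2] width=2 -> value=0 (bin 00); offset now 2 = byte 0 bit 2; 38 bits remain
Read 2: bits[2:12] width=10 -> value=293 (bin 0100100101); offset now 12 = byte 1 bit 4; 28 bits remain
Read 3: bits[12:24] width=12 -> value=3557 (bin 110111100101); offset now 24 = byte 3 bit 0; 16 bits remain
Read 4: bits[24:33] width=9 -> value=373 (bin 101110101); offset now 33 = byte 4 bit 1; 7 bits remain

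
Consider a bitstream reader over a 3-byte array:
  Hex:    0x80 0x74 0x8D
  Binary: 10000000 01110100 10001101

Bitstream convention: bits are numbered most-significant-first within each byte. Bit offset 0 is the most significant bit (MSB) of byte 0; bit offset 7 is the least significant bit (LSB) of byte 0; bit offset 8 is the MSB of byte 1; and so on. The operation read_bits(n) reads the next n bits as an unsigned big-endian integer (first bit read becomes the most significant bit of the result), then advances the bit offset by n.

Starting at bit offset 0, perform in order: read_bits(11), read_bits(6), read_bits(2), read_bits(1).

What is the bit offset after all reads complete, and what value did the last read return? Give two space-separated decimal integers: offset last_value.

Answer: 20 0

Derivation:
Read 1: bits[0:11] width=11 -> value=1027 (bin 10000000011); offset now 11 = byte 1 bit 3; 13 bits remain
Read 2: bits[11:17] width=6 -> value=41 (bin 101001); offset now 17 = byte 2 bit 1; 7 bits remain
Read 3: bits[17:19] width=2 -> value=0 (bin 00); offset now 19 = byte 2 bit 3; 5 bits remain
Read 4: bits[19:20] width=1 -> value=0 (bin 0); offset now 20 = byte 2 bit 4; 4 bits remain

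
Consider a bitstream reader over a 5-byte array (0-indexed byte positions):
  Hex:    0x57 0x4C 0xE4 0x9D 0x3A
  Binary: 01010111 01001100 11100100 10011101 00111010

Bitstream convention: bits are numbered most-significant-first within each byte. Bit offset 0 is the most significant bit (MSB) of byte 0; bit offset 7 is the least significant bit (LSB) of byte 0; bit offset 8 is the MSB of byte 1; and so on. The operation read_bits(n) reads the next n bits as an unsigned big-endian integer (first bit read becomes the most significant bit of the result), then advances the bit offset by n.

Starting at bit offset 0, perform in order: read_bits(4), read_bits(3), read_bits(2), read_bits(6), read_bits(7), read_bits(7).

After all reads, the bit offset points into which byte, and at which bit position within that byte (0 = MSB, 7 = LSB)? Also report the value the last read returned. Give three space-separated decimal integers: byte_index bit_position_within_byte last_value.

Read 1: bits[0:4] width=4 -> value=5 (bin 0101); offset now 4 = byte 0 bit 4; 36 bits remain
Read 2: bits[4:7] width=3 -> value=3 (bin 011); offset now 7 = byte 0 bit 7; 33 bits remain
Read 3: bits[7:9] width=2 -> value=2 (bin 10); offset now 9 = byte 1 bit 1; 31 bits remain
Read 4: bits[9:15] width=6 -> value=38 (bin 100110); offset now 15 = byte 1 bit 7; 25 bits remain
Read 5: bits[15:22] width=7 -> value=57 (bin 0111001); offset now 22 = byte 2 bit 6; 18 bits remain
Read 6: bits[22:29] width=7 -> value=19 (bin 0010011); offset now 29 = byte 3 bit 5; 11 bits remain

Answer: 3 5 19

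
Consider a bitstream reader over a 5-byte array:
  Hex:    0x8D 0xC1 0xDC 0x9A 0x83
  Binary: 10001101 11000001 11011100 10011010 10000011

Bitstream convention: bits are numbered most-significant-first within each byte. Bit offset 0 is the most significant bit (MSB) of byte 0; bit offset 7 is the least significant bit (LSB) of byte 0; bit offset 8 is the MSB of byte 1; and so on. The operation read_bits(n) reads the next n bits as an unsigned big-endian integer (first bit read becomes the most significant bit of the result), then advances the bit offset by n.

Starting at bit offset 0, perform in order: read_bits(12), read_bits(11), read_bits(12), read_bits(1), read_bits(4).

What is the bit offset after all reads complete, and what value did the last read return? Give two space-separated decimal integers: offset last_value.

Answer: 40 3

Derivation:
Read 1: bits[0:12] width=12 -> value=2268 (bin 100011011100); offset now 12 = byte 1 bit 4; 28 bits remain
Read 2: bits[12:23] width=11 -> value=238 (bin 00011101110); offset now 23 = byte 2 bit 7; 17 bits remain
Read 3: bits[23:35] width=12 -> value=1236 (bin 010011010100); offset now 35 = byte 4 bit 3; 5 bits remain
Read 4: bits[35:36] width=1 -> value=0 (bin 0); offset now 36 = byte 4 bit 4; 4 bits remain
Read 5: bits[36:40] width=4 -> value=3 (bin 0011); offset now 40 = byte 5 bit 0; 0 bits remain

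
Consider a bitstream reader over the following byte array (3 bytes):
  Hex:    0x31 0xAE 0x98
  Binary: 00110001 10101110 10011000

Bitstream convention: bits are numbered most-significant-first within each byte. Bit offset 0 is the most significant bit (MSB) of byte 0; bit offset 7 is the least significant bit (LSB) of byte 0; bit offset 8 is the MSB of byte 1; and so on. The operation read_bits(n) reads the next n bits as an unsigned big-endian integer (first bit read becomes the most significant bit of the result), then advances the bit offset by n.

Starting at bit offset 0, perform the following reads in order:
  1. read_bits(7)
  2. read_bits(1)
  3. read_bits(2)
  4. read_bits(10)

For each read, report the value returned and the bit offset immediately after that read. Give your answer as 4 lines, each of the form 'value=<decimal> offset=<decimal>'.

Read 1: bits[0:7] width=7 -> value=24 (bin 0011000); offset now 7 = byte 0 bit 7; 17 bits remain
Read 2: bits[7:8] width=1 -> value=1 (bin 1); offset now 8 = byte 1 bit 0; 16 bits remain
Read 3: bits[8:10] width=2 -> value=2 (bin 10); offset now 10 = byte 1 bit 2; 14 bits remain
Read 4: bits[10:20] width=10 -> value=745 (bin 1011101001); offset now 20 = byte 2 bit 4; 4 bits remain

Answer: value=24 offset=7
value=1 offset=8
value=2 offset=10
value=745 offset=20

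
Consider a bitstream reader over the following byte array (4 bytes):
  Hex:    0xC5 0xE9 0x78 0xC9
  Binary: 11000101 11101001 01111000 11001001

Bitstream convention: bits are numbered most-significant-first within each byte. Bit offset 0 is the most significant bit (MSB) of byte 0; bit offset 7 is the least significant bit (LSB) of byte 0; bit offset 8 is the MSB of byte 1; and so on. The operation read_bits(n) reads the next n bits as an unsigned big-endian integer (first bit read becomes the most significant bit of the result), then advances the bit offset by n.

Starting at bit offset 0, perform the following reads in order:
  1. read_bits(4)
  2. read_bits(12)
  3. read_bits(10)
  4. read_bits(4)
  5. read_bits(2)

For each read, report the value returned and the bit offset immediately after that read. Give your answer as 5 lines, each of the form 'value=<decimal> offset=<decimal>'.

Answer: value=12 offset=4
value=1513 offset=16
value=483 offset=26
value=2 offset=30
value=1 offset=32

Derivation:
Read 1: bits[0:4] width=4 -> value=12 (bin 1100); offset now 4 = byte 0 bit 4; 28 bits remain
Read 2: bits[4:16] width=12 -> value=1513 (bin 010111101001); offset now 16 = byte 2 bit 0; 16 bits remain
Read 3: bits[16:26] width=10 -> value=483 (bin 0111100011); offset now 26 = byte 3 bit 2; 6 bits remain
Read 4: bits[26:30] width=4 -> value=2 (bin 0010); offset now 30 = byte 3 bit 6; 2 bits remain
Read 5: bits[30:32] width=2 -> value=1 (bin 01); offset now 32 = byte 4 bit 0; 0 bits remain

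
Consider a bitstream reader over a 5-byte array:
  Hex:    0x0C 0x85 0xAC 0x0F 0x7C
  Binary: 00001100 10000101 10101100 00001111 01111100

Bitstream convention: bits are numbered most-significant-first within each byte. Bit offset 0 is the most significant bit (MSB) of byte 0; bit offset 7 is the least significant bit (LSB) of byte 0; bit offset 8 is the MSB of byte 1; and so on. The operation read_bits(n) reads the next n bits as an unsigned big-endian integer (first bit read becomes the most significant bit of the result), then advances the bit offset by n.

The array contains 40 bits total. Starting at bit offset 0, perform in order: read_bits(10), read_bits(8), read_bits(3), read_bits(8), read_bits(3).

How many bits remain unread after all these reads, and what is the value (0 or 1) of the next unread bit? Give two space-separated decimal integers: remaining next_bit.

Read 1: bits[0:10] width=10 -> value=50 (bin 0000110010); offset now 10 = byte 1 bit 2; 30 bits remain
Read 2: bits[10:18] width=8 -> value=22 (bin 00010110); offset now 18 = byte 2 bit 2; 22 bits remain
Read 3: bits[18:21] width=3 -> value=5 (bin 101); offset now 21 = byte 2 bit 5; 19 bits remain
Read 4: bits[21:29] width=8 -> value=129 (bin 10000001); offset now 29 = byte 3 bit 5; 11 bits remain
Read 5: bits[29:32] width=3 -> value=7 (bin 111); offset now 32 = byte 4 bit 0; 8 bits remain

Answer: 8 0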